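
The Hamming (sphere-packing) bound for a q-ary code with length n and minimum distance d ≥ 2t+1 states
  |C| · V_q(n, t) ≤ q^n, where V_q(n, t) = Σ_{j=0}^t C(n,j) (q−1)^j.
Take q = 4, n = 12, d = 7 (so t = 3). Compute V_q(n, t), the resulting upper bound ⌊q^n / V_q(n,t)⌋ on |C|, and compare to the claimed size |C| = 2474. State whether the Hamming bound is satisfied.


V_q(n, t) = 6571, q^n = 16777216, Hamming bound = 2553, |C| = 2474 ≤ bound (satisfied).

Step 1: Compute V_q(n, t) = Σ_{j=0}^3 C(n, j) (q−1)^j.
  j = 0: C(12,0)·(3)^0 = 1·1 = 1.
  j = 1: C(12,1)·(3)^1 = 12·3 = 36.
  j = 2: C(12,2)·(3)^2 = 66·9 = 594.
  j = 3: C(12,3)·(3)^3 = 220·27 = 5940.
  V_q(n, t) = 1 + 36 + 594 + 5940 = 6571.
Step 2: q^n = 4^12 = 16777216.
Step 3: Hamming bound ⌊q^n / V_q(n,t)⌋ = ⌊16777216/6571⌋ = 2553.
Step 4: Compare |C| = 2474 to 2553: satisfied.
The claimed |C| lies below the Hamming bound.


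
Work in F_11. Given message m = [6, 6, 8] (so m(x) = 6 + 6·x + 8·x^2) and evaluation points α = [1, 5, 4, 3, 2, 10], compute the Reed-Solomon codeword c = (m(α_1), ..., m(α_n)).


c = [9, 5, 4, 8, 6, 8]

Message polynomial: m(x) = 6 + 6·x + 8·x^2 (mod 11).
For each evaluation point α_i, compute m(α_i) mod 11:
  α_1 = 1: Horner steps 8 → 3 → 9, so m(1) = 9.
  α_2 = 5: Horner steps 8 → 2 → 5, so m(5) = 5.
  α_3 = 4: Horner steps 8 → 5 → 4, so m(4) = 4.
  α_4 = 3: Horner steps 8 → 8 → 8, so m(3) = 8.
  α_5 = 2: Horner steps 8 → 0 → 6, so m(2) = 6.
  α_6 = 10: Horner steps 8 → 9 → 8, so m(10) = 8.
Codeword c = [9, 5, 4, 8, 6, 8] ∈ F_11^6.


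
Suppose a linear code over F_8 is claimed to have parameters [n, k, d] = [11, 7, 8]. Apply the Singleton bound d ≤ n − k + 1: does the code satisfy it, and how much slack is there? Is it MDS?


Singleton RHS = n − k + 1 = 5, slack = -3, bound violated (no such code; not MDS).

Singleton bound: d ≤ n − k + 1.
Here n = 11, k = 7, so n − k + 1 = 5.
Given d = 8, check d ≤ 5: NO.
Slack = (n − k + 1) − d = -3.
The slack is negative: d = 8 exceeds n − k + 1 = 5 by 3, so the Singleton bound is violated and no linear [11, 7, 8]_8 code can exist. In particular it is not MDS (MDS requires d = n − k + 1 exactly).
Description: the claimed parameters are [11, 7, 8]_8; such a code would be impossible (violates the Singleton bound).


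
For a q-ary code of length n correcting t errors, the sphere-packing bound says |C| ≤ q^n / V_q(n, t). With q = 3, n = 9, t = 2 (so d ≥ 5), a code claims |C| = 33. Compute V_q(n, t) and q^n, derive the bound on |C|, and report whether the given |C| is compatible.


V_q(n, t) = 163, q^n = 19683, Hamming bound = 120, |C| = 33 ≤ bound (satisfied).

Step 1: Compute V_q(n, t) = Σ_{j=0}^2 C(n, j) (q−1)^j.
  j = 0: C(9,0)·(2)^0 = 1·1 = 1.
  j = 1: C(9,1)·(2)^1 = 9·2 = 18.
  j = 2: C(9,2)·(2)^2 = 36·4 = 144.
  V_q(n, t) = 1 + 18 + 144 = 163.
Step 2: q^n = 3^9 = 19683.
Step 3: Hamming bound ⌊q^n / V_q(n,t)⌋ = ⌊19683/163⌋ = 120.
Step 4: Compare |C| = 33 to 120: satisfied.
The claimed |C| lies below the Hamming bound.


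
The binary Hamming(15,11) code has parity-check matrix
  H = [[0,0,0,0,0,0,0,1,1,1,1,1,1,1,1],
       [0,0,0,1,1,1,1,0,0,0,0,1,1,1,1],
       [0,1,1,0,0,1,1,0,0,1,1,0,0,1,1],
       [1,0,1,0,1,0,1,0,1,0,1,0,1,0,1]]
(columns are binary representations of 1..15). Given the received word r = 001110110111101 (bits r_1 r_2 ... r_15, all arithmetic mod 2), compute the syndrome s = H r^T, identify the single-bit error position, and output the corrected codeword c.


s = (0, 0, 1, 0)^T, error position = 2, corrected codeword c = 011110110111101

Compute s = H r^T mod 2 one row at a time:
  s_1 = 1 + 0 + 1 + 1 + 1 + 1 + 0 + 1 = 6 ≡ 0 (mod 2).
  s_2 = 1 + 1 + 0 + 1 + 1 + 1 + 0 + 1 = 6 ≡ 0 (mod 2).
  s_3 = 0 + 1 + 0 + 1 + 1 + 1 + 0 + 1 = 5 ≡ 1 (mod 2).
  s_4 = 0 + 1 + 1 + 1 + 0 + 1 + 1 + 1 = 6 ≡ 0 (mod 2).
s = (0, 0, 1, 0)^T — this equals column 2 of H (binary 0010), so error is at position 2.
Correct: flip bit 2 of r = 001110110111101 to get c = 011110110111101.


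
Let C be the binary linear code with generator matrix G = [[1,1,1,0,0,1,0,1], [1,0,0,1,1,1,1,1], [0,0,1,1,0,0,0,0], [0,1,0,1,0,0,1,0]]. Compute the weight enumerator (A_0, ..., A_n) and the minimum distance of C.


Weight distribution: A_0 = 1, A_2 = 3, A_3 = 3, A_4 = 1, A_5 = 4, A_6 = 3, A_7 = 1. Minimum distance d = 2.

Enumerate all 2^4 = 16 messages m ∈ F_2^4.
For each, compute codeword c = mG in F_2^8, then tally its weight.
  m = 0000 → c = 00000000, weight = 0.
  m = 1000 → c = 11100101, weight = 5.
  m = 0100 → c = 10011111, weight = 6.
  m = 1100 → c = 01111010, weight = 5.
  m = 0010 → c = 00110000, weight = 2.
  m = 1010 → c = 11010101, weight = 5.
  m = 0110 → c = 10101111, weight = 6.
  m = 1110 → c = 01001010, weight = 3.
  m = 0001 → c = 01010010, weight = 3.
  m = 1001 → c = 10110111, weight = 6.
  m = 0101 → c = 11001101, weight = 5.
  m = 1101 → c = 00101000, weight = 2.
  m = 0011 → c = 01100010, weight = 3.
  m = 1011 → c = 10000111, weight = 4.
  m = 0111 → c = 11111101, weight = 7.
  m = 1111 → c = 00011000, weight = 2.
Tally weights:
  weight 0: 1 codewords.
  weight 2: 3 codewords.
  weight 3: 3 codewords.
  weight 4: 1 codewords.
  weight 5: 4 codewords.
  weight 6: 3 codewords.
  weight 7: 1 codewords.
Minimum distance d = smallest w > 0 with A_w > 0 = 2.
Sanity: Σ A_w = 16 = 2^4 = 16 ✓.


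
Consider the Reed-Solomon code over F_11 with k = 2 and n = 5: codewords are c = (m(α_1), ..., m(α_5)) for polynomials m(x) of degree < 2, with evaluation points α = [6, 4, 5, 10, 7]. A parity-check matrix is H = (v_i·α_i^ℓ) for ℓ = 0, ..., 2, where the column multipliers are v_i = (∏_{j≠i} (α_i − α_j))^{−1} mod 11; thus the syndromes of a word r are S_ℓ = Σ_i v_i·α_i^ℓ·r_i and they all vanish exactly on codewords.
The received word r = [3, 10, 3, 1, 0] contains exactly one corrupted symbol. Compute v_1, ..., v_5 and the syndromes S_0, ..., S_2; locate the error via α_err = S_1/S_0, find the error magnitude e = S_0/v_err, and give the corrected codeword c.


S = (5, 8, 4), error at position 1, error magnitude e = 7, c = [7, 10, 3, 1, 0].

Step 1: column multipliers v_i = (∏_{j≠i}(α_i − α_j))^{−1} mod 11.
  i = 1 (α = 6): (6−4)(6−5)(6−10)(6−7) = 2·1·(−4)·(−1) = 8 ≡ 8, so v_1 = 8^{−1} = 7 (mod 11).
  i = 2 (α = 4): (4−6)(4−5)(4−10)(4−7) = (−2)·(−1)·(−6)·(−3) = 36 ≡ 3, so v_2 = 3^{−1} = 4 (mod 11).
  i = 3 (α = 5): (5−6)(5−4)(5−10)(5−7) = (−1)·1·(−5)·(−2) = −10 ≡ 1, so v_3 = 1^{−1} = 1 (mod 11).
  i = 4 (α = 10): (10−6)(10−4)(10−5)(10−7) = 4·6·5·3 = 360 ≡ 8, so v_4 = 8^{−1} = 7 (mod 11).
  i = 5 (α = 7): (7−6)(7−4)(7−5)(7−10) = 1·3·2·(−3) = −18 ≡ 4, so v_5 = 4^{−1} = 3 (mod 11).
  v = [7, 4, 1, 7, 3].
Step 2: syndromes of r = [3, 10, 3, 1, 0] (all sums mod 11).
  S_0 = Σ v_i r_i = 7·3 + 4·10 + 1·3 + 7·1 + 3·0 = 71 ≡ 5.
  S_1 = Σ v_i α_i r_i = 7·6·3 + 4·4·10 + 1·5·3 + 7·10·1 + 3·7·0 = 371 ≡ 8.
  α_i^2 mod 11 = [3, 5, 3, 1, 5].
  S_2 = Σ v_i α_i^2 r_i = 7·3·3 + 4·5·10 + 1·3·3 + 7·1·1 + 3·5·0 = 279 ≡ 4.
  S = (5, 8, 4) ≠ 0, so r is not a codeword (an error is present).
Step 3: locate the error. For a single error e at position i, S_ℓ = v_i·e·α_i^ℓ, so α_err = S_1/S_0.
  S_0^{−1} = 5^{−1} = 9 (mod 11), so α_err = 8·9 = 72 ≡ 6 = α_1. Error position i = 1.
  Consistency check: S_2/S_1 = 4·7 = 28 ≡ 6 = α_err ✓ (single-error assumption holds).
Step 4: error magnitude e = S_0/v_1 = S_0·∏_{j≠1}(α_1 − α_j) = 5·8 = 40 ≡ 7 (mod 11).
Step 5: correct position 1: c_1 = r_1 − e = 3 − 7 ≡ 7 (mod 11). Hence c = [7, 10, 3, 1, 0].
  Check: interpolating c through the α_i gives m(x) = 5 + 4·x (degree < 2) with m(α_i) = c_i for every i, so c is indeed a codeword.


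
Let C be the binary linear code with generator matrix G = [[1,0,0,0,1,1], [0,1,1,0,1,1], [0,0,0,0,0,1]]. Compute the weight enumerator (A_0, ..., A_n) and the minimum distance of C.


Weight distribution: A_0 = 1, A_1 = 1, A_2 = 1, A_3 = 3, A_4 = 2. Minimum distance d = 1.

Enumerate all 2^3 = 8 messages m ∈ F_2^3.
For each, compute codeword c = mG in F_2^6, then tally its weight.
  m = 000 → c = 000000, weight = 0.
  m = 100 → c = 100011, weight = 3.
  m = 010 → c = 011011, weight = 4.
  m = 110 → c = 111000, weight = 3.
  m = 001 → c = 000001, weight = 1.
  m = 101 → c = 100010, weight = 2.
  m = 011 → c = 011010, weight = 3.
  m = 111 → c = 111001, weight = 4.
Tally weights:
  weight 0: 1 codewords.
  weight 1: 1 codewords.
  weight 2: 1 codewords.
  weight 3: 3 codewords.
  weight 4: 2 codewords.
Minimum distance d = smallest w > 0 with A_w > 0 = 1.
Sanity: Σ A_w = 8 = 2^3 = 8 ✓.


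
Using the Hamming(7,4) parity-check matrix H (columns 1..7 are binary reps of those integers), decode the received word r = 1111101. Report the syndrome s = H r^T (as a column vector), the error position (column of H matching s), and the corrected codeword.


s = (1, 1, 0)^T, error position = 6, corrected codeword c = 1111111

Compute s = H r^T mod 2 one row at a time:
  s_1 = 1 + 1 + 0 + 1 = 3 ≡ 1 (mod 2).
  s_2 = 1 + 1 + 0 + 1 = 3 ≡ 1 (mod 2).
  s_3 = 1 + 1 + 1 + 1 = 4 ≡ 0 (mod 2).
s = (1, 1, 0)^T — this equals column 6 of H (binary 110), so error is at position 6.
Correct: flip bit 6 of r = 1111101 to get c = 1111111.


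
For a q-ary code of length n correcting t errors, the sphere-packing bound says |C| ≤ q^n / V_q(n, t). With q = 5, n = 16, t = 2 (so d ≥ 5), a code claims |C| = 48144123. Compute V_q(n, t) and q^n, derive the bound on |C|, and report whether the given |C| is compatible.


V_q(n, t) = 1985, q^n = 152587890625, Hamming bound = 76870473, |C| = 48144123 ≤ bound (satisfied).

Step 1: Compute V_q(n, t) = Σ_{j=0}^2 C(n, j) (q−1)^j.
  j = 0: C(16,0)·(4)^0 = 1·1 = 1.
  j = 1: C(16,1)·(4)^1 = 16·4 = 64.
  j = 2: C(16,2)·(4)^2 = 120·16 = 1920.
  V_q(n, t) = 1 + 64 + 1920 = 1985.
Step 2: q^n = 5^16 = 152587890625.
Step 3: Hamming bound ⌊q^n / V_q(n,t)⌋ = ⌊152587890625/1985⌋ = 76870473.
Step 4: Compare |C| = 48144123 to 76870473: satisfied.
The claimed |C| lies below the Hamming bound.


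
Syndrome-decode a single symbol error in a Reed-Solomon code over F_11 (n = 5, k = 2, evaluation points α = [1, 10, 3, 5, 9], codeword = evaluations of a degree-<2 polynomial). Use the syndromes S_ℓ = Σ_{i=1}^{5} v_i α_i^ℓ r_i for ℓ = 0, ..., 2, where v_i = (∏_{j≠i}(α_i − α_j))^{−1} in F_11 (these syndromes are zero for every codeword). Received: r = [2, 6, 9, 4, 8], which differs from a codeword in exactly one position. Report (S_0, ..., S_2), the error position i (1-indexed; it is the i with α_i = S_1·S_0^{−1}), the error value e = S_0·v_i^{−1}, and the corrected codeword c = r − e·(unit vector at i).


S = (9, 1, 5), error at position 4, error magnitude e = 10, c = [2, 6, 9, 5, 8].

Step 1: column multipliers v_i = (∏_{j≠i}(α_i − α_j))^{−1} mod 11.
  i = 1 (α = 1): (1−10)(1−3)(1−5)(1−9) = (−9)·(−2)·(−4)·(−8) = 576 ≡ 4, so v_1 = 4^{−1} = 3 (mod 11).
  i = 2 (α = 10): (10−1)(10−3)(10−5)(10−9) = 9·7·5·1 = 315 ≡ 7, so v_2 = 7^{−1} = 8 (mod 11).
  i = 3 (α = 3): (3−1)(3−10)(3−5)(3−9) = 2·(−7)·(−2)·(−6) = −168 ≡ 8, so v_3 = 8^{−1} = 7 (mod 11).
  i = 4 (α = 5): (5−1)(5−10)(5−3)(5−9) = 4·(−5)·2·(−4) = 160 ≡ 6, so v_4 = 6^{−1} = 2 (mod 11).
  i = 5 (α = 9): (9−1)(9−10)(9−3)(9−5) = 8·(−1)·6·4 = −192 ≡ 6, so v_5 = 6^{−1} = 2 (mod 11).
  v = [3, 8, 7, 2, 2].
Step 2: syndromes of r = [2, 6, 9, 4, 8] (all sums mod 11).
  S_0 = Σ v_i r_i = 3·2 + 8·6 + 7·9 + 2·4 + 2·8 = 141 ≡ 9.
  S_1 = Σ v_i α_i r_i = 3·1·2 + 8·10·6 + 7·3·9 + 2·5·4 + 2·9·8 = 859 ≡ 1.
  α_i^2 mod 11 = [1, 1, 9, 3, 4].
  S_2 = Σ v_i α_i^2 r_i = 3·1·2 + 8·1·6 + 7·9·9 + 2·3·4 + 2·4·8 = 709 ≡ 5.
  S = (9, 1, 5) ≠ 0, so r is not a codeword (an error is present).
Step 3: locate the error. For a single error e at position i, S_ℓ = v_i·e·α_i^ℓ, so α_err = S_1/S_0.
  S_0^{−1} = 9^{−1} = 5 (mod 11), so α_err = 1·5 = 5 ≡ 5 = α_4. Error position i = 4.
  Consistency check: S_2/S_1 = 5·1 = 5 ≡ 5 = α_err ✓ (single-error assumption holds).
Step 4: error magnitude e = S_0/v_4 = S_0·∏_{j≠4}(α_4 − α_j) = 9·6 = 54 ≡ 10 (mod 11).
Step 5: correct position 4: c_4 = r_4 − e = 4 − 10 ≡ 5 (mod 11). Hence c = [2, 6, 9, 5, 8].
  Check: interpolating c through the α_i gives m(x) = 4 + 9·x (degree < 2) with m(α_i) = c_i for every i, so c is indeed a codeword.


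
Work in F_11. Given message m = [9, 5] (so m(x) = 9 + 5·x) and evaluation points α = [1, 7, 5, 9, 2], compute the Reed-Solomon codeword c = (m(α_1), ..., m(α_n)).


c = [3, 0, 1, 10, 8]

Message polynomial: m(x) = 9 + 5·x (mod 11).
For each evaluation point α_i, compute m(α_i) mod 11:
  α_1 = 1: Horner steps 5 → 3, so m(1) = 3.
  α_2 = 7: Horner steps 5 → 0, so m(7) = 0.
  α_3 = 5: Horner steps 5 → 1, so m(5) = 1.
  α_4 = 9: Horner steps 5 → 10, so m(9) = 10.
  α_5 = 2: Horner steps 5 → 8, so m(2) = 8.
Codeword c = [3, 0, 1, 10, 8] ∈ F_11^5.


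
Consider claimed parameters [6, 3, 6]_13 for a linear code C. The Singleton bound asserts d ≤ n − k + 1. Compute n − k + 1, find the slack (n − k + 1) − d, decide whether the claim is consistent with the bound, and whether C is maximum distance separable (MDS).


Singleton RHS = n − k + 1 = 4, slack = -2, bound violated (no such code; not MDS).

Singleton bound: d ≤ n − k + 1.
Here n = 6, k = 3, so n − k + 1 = 4.
Given d = 6, check d ≤ 4: NO.
Slack = (n − k + 1) − d = -2.
The slack is negative: d = 6 exceeds n − k + 1 = 4 by 2, so the Singleton bound is violated and no linear [6, 3, 6]_13 code can exist. In particular it is not MDS (MDS requires d = n − k + 1 exactly).
Description: the claimed parameters are [6, 3, 6]_13; such a code would be impossible (violates the Singleton bound).


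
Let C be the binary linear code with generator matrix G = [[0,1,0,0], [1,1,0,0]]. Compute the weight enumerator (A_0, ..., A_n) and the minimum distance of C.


Weight distribution: A_0 = 1, A_1 = 2, A_2 = 1. Minimum distance d = 1.

Enumerate all 2^2 = 4 messages m ∈ F_2^2.
For each, compute codeword c = mG in F_2^4, then tally its weight.
  m = 00 → c = 0000, weight = 0.
  m = 10 → c = 0100, weight = 1.
  m = 01 → c = 1100, weight = 2.
  m = 11 → c = 1000, weight = 1.
Tally weights:
  weight 0: 1 codewords.
  weight 1: 2 codewords.
  weight 2: 1 codewords.
Minimum distance d = smallest w > 0 with A_w > 0 = 1.
Sanity: Σ A_w = 4 = 2^2 = 4 ✓.


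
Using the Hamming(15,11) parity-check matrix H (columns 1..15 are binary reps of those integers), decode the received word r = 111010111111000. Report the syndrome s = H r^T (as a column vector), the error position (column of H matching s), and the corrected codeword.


s = (1, 1, 1, 0)^T, error position = 14, corrected codeword c = 111010111111010

Compute s = H r^T mod 2 one row at a time:
  s_1 = 1 + 1 + 1 + 1 + 1 + 0 + 0 + 0 = 5 ≡ 1 (mod 2).
  s_2 = 0 + 1 + 0 + 1 + 1 + 0 + 0 + 0 = 3 ≡ 1 (mod 2).
  s_3 = 1 + 1 + 0 + 1 + 1 + 1 + 0 + 0 = 5 ≡ 1 (mod 2).
  s_4 = 1 + 1 + 1 + 1 + 1 + 1 + 0 + 0 = 6 ≡ 0 (mod 2).
s = (1, 1, 1, 0)^T — this equals column 14 of H (binary 1110), so error is at position 14.
Correct: flip bit 14 of r = 111010111111000 to get c = 111010111111010.


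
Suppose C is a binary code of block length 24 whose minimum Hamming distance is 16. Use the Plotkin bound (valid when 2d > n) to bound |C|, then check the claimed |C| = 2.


Plotkin bound M ≤ 4; given |C| = 2 ≤ bound (satisfied).

Check applicability: 2d = 32, n = 24.
2d − n = 8 > 0, so Plotkin applies.
Compute d/(2d−n) = 16/8 ≈ 2.0000.
⌊d/(2d−n)⌋ = 2.
Plotkin bound: M ≤ 2·2 = 4.
Given |C| = 2, check: satisfied.
This |C| is below the Plotkin bound.


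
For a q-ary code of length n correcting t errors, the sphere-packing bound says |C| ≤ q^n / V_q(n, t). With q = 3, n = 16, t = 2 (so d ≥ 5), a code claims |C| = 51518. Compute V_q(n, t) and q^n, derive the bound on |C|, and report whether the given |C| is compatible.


V_q(n, t) = 513, q^n = 43046721, Hamming bound = 83911, |C| = 51518 ≤ bound (satisfied).

Step 1: Compute V_q(n, t) = Σ_{j=0}^2 C(n, j) (q−1)^j.
  j = 0: C(16,0)·(2)^0 = 1·1 = 1.
  j = 1: C(16,1)·(2)^1 = 16·2 = 32.
  j = 2: C(16,2)·(2)^2 = 120·4 = 480.
  V_q(n, t) = 1 + 32 + 480 = 513.
Step 2: q^n = 3^16 = 43046721.
Step 3: Hamming bound ⌊q^n / V_q(n,t)⌋ = ⌊43046721/513⌋ = 83911.
Step 4: Compare |C| = 51518 to 83911: satisfied.
The claimed |C| lies below the Hamming bound.


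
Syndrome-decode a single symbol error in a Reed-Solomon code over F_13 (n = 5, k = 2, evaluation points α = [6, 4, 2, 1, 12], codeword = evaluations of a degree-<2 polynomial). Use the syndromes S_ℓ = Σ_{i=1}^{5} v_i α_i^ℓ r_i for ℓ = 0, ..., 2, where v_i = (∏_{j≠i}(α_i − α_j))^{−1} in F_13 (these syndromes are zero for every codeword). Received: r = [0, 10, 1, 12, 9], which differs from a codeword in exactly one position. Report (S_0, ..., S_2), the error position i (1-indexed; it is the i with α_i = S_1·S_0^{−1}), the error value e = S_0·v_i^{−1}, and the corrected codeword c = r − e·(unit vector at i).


S = (3, 6, 12), error at position 3, error magnitude e = 7, c = [0, 10, 7, 12, 9].

Step 1: column multipliers v_i = (∏_{j≠i}(α_i − α_j))^{−1} mod 13.
  i = 1 (α = 6): (6−4)(6−2)(6−1)(6−12) = 2·4·5·(−6) = −240 ≡ 7, so v_1 = 7^{−1} = 2 (mod 13).
  i = 2 (α = 4): (4−6)(4−2)(4−1)(4−12) = (−2)·2·3·(−8) = 96 ≡ 5, so v_2 = 5^{−1} = 8 (mod 13).
  i = 3 (α = 2): (2−6)(2−4)(2−1)(2−12) = (−4)·(−2)·1·(−10) = −80 ≡ 11, so v_3 = 11^{−1} = 6 (mod 13).
  i = 4 (α = 1): (1−6)(1−4)(1−2)(1−12) = (−5)·(−3)·(−1)·(−11) = 165 ≡ 9, so v_4 = 9^{−1} = 3 (mod 13).
  i = 5 (α = 12): (12−6)(12−4)(12−2)(12−1) = 6·8·10·11 = 5280 ≡ 2, so v_5 = 2^{−1} = 7 (mod 13).
  v = [2, 8, 6, 3, 7].
Step 2: syndromes of r = [0, 10, 1, 12, 9] (all sums mod 13).
  S_0 = Σ v_i r_i = 2·0 + 8·10 + 6·1 + 3·12 + 7·9 = 185 ≡ 3.
  S_1 = Σ v_i α_i r_i = 2·6·0 + 8·4·10 + 6·2·1 + 3·1·12 + 7·12·9 = 1124 ≡ 6.
  α_i^2 mod 13 = [10, 3, 4, 1, 1].
  S_2 = Σ v_i α_i^2 r_i = 2·10·0 + 8·3·10 + 6·4·1 + 3·1·12 + 7·1·9 = 363 ≡ 12.
  S = (3, 6, 12) ≠ 0, so r is not a codeword (an error is present).
Step 3: locate the error. For a single error e at position i, S_ℓ = v_i·e·α_i^ℓ, so α_err = S_1/S_0.
  S_0^{−1} = 3^{−1} = 9 (mod 13), so α_err = 6·9 = 54 ≡ 2 = α_3. Error position i = 3.
  Consistency check: S_2/S_1 = 12·11 = 132 ≡ 2 = α_err ✓ (single-error assumption holds).
Step 4: error magnitude e = S_0/v_3 = S_0·∏_{j≠3}(α_3 − α_j) = 3·11 = 33 ≡ 7 (mod 13).
Step 5: correct position 3: c_3 = r_3 − e = 1 − 7 ≡ 7 (mod 13). Hence c = [0, 10, 7, 12, 9].
  Check: interpolating c through the α_i gives m(x) = 4 + 8·x (degree < 2) with m(α_i) = c_i for every i, so c is indeed a codeword.


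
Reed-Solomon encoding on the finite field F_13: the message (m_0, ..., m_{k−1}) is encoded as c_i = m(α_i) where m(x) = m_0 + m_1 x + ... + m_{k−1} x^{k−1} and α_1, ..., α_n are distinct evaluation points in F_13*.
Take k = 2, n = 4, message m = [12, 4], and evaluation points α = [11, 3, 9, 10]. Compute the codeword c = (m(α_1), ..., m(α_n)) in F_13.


c = [4, 11, 9, 0]

Message polynomial: m(x) = 12 + 4·x (mod 13).
For each evaluation point α_i, compute m(α_i) mod 13:
  α_1 = 11: Horner steps 4 → 4, so m(11) = 4.
  α_2 = 3: Horner steps 4 → 11, so m(3) = 11.
  α_3 = 9: Horner steps 4 → 9, so m(9) = 9.
  α_4 = 10: Horner steps 4 → 0, so m(10) = 0.
Codeword c = [4, 11, 9, 0] ∈ F_13^4.


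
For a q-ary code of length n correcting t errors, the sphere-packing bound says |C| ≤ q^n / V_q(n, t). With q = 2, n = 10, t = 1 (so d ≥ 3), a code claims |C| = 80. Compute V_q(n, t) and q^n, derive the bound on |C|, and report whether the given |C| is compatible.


V_q(n, t) = 11, q^n = 1024, Hamming bound = 93, |C| = 80 ≤ bound (satisfied).

Step 1: Compute V_q(n, t) = Σ_{j=0}^1 C(n, j) (q−1)^j.
  j = 0: C(10,0)·(1)^0 = 1·1 = 1.
  j = 1: C(10,1)·(1)^1 = 10·1 = 10.
  V_q(n, t) = 1 + 10 = 11.
Step 2: q^n = 2^10 = 1024.
Step 3: Hamming bound ⌊q^n / V_q(n,t)⌋ = ⌊1024/11⌋ = 93.
Step 4: Compare |C| = 80 to 93: satisfied.
The claimed |C| lies below the Hamming bound.


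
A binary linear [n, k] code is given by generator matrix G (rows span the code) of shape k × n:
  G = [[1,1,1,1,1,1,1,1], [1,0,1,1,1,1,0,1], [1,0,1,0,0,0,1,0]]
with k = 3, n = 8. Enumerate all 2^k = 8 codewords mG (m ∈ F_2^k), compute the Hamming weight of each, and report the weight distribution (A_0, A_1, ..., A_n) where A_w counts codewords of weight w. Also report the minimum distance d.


Weight distribution: A_0 = 1, A_2 = 1, A_3 = 2, A_5 = 2, A_6 = 1, A_8 = 1. Minimum distance d = 2.

Enumerate all 2^3 = 8 messages m ∈ F_2^3.
For each, compute codeword c = mG in F_2^8, then tally its weight.
  m = 000 → c = 00000000, weight = 0.
  m = 100 → c = 11111111, weight = 8.
  m = 010 → c = 10111101, weight = 6.
  m = 110 → c = 01000010, weight = 2.
  m = 001 → c = 10100010, weight = 3.
  m = 101 → c = 01011101, weight = 5.
  m = 011 → c = 00011111, weight = 5.
  m = 111 → c = 11100000, weight = 3.
Tally weights:
  weight 0: 1 codewords.
  weight 2: 1 codewords.
  weight 3: 2 codewords.
  weight 5: 2 codewords.
  weight 6: 1 codewords.
  weight 8: 1 codewords.
Minimum distance d = smallest w > 0 with A_w > 0 = 2.
Sanity: Σ A_w = 8 = 2^3 = 8 ✓.


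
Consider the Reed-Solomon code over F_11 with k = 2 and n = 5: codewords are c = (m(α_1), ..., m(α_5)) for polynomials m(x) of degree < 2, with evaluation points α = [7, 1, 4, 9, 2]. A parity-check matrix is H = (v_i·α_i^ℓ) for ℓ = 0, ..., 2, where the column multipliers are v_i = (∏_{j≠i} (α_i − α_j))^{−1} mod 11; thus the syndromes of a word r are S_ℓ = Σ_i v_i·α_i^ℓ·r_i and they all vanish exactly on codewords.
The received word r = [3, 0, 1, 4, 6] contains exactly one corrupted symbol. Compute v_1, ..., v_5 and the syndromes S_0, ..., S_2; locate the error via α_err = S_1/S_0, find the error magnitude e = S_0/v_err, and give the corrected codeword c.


S = (8, 10, 7), error at position 3, error magnitude e = 5, c = [3, 0, 7, 4, 6].

Step 1: column multipliers v_i = (∏_{j≠i}(α_i − α_j))^{−1} mod 11.
  i = 1 (α = 7): (7−1)(7−4)(7−9)(7−2) = 6·3·(−2)·5 = −180 ≡ 7, so v_1 = 7^{−1} = 8 (mod 11).
  i = 2 (α = 1): (1−7)(1−4)(1−9)(1−2) = (−6)·(−3)·(−8)·(−1) = 144 ≡ 1, so v_2 = 1^{−1} = 1 (mod 11).
  i = 3 (α = 4): (4−7)(4−1)(4−9)(4−2) = (−3)·3·(−5)·2 = 90 ≡ 2, so v_3 = 2^{−1} = 6 (mod 11).
  i = 4 (α = 9): (9−7)(9−1)(9−4)(9−2) = 2·8·5·7 = 560 ≡ 10, so v_4 = 10^{−1} = 10 (mod 11).
  i = 5 (α = 2): (2−7)(2−1)(2−4)(2−9) = (−5)·1·(−2)·(−7) = −70 ≡ 7, so v_5 = 7^{−1} = 8 (mod 11).
  v = [8, 1, 6, 10, 8].
Step 2: syndromes of r = [3, 0, 1, 4, 6] (all sums mod 11).
  S_0 = Σ v_i r_i = 8·3 + 1·0 + 6·1 + 10·4 + 8·6 = 118 ≡ 8.
  S_1 = Σ v_i α_i r_i = 8·7·3 + 1·1·0 + 6·4·1 + 10·9·4 + 8·2·6 = 648 ≡ 10.
  α_i^2 mod 11 = [5, 1, 5, 4, 4].
  S_2 = Σ v_i α_i^2 r_i = 8·5·3 + 1·1·0 + 6·5·1 + 10·4·4 + 8·4·6 = 502 ≡ 7.
  S = (8, 10, 7) ≠ 0, so r is not a codeword (an error is present).
Step 3: locate the error. For a single error e at position i, S_ℓ = v_i·e·α_i^ℓ, so α_err = S_1/S_0.
  S_0^{−1} = 8^{−1} = 7 (mod 11), so α_err = 10·7 = 70 ≡ 4 = α_3. Error position i = 3.
  Consistency check: S_2/S_1 = 7·10 = 70 ≡ 4 = α_err ✓ (single-error assumption holds).
Step 4: error magnitude e = S_0/v_3 = S_0·∏_{j≠3}(α_3 − α_j) = 8·2 = 16 ≡ 5 (mod 11).
Step 5: correct position 3: c_3 = r_3 − e = 1 − 5 ≡ 7 (mod 11). Hence c = [3, 0, 7, 4, 6].
  Check: interpolating c through the α_i gives m(x) = 5 + 6·x (degree < 2) with m(α_i) = c_i for every i, so c is indeed a codeword.


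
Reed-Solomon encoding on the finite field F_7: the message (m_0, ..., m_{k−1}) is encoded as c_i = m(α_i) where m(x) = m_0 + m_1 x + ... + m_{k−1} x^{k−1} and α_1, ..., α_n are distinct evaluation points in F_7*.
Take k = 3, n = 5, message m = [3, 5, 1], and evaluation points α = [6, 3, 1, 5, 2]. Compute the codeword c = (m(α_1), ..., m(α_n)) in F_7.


c = [6, 6, 2, 4, 3]

Message polynomial: m(x) = 3 + 5·x + 1·x^2 (mod 7).
For each evaluation point α_i, compute m(α_i) mod 7:
  α_1 = 6: Horner steps 1 → 4 → 6, so m(6) = 6.
  α_2 = 3: Horner steps 1 → 1 → 6, so m(3) = 6.
  α_3 = 1: Horner steps 1 → 6 → 2, so m(1) = 2.
  α_4 = 5: Horner steps 1 → 3 → 4, so m(5) = 4.
  α_5 = 2: Horner steps 1 → 0 → 3, so m(2) = 3.
Codeword c = [6, 6, 2, 4, 3] ∈ F_7^5.


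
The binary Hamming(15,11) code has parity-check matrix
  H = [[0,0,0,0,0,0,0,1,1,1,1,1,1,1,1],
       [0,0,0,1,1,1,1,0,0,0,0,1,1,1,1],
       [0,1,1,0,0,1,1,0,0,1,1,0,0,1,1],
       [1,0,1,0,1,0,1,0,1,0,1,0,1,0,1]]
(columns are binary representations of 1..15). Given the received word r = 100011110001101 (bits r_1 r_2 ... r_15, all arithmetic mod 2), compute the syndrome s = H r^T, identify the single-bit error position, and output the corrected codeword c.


s = (0, 0, 1, 1)^T, error position = 3, corrected codeword c = 101011110001101

Compute s = H r^T mod 2 one row at a time:
  s_1 = 1 + 0 + 0 + 0 + 1 + 1 + 0 + 1 = 4 ≡ 0 (mod 2).
  s_2 = 0 + 1 + 1 + 1 + 1 + 1 + 0 + 1 = 6 ≡ 0 (mod 2).
  s_3 = 0 + 0 + 1 + 1 + 0 + 0 + 0 + 1 = 3 ≡ 1 (mod 2).
  s_4 = 1 + 0 + 1 + 1 + 0 + 0 + 1 + 1 = 5 ≡ 1 (mod 2).
s = (0, 0, 1, 1)^T — this equals column 3 of H (binary 0011), so error is at position 3.
Correct: flip bit 3 of r = 100011110001101 to get c = 101011110001101.


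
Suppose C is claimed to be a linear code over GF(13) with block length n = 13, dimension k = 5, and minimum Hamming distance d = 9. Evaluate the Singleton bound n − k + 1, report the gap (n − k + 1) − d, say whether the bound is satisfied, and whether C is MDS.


Singleton RHS = n − k + 1 = 9, slack = 0, bound satisfied, MDS.

Singleton bound: d ≤ n − k + 1.
Here n = 13, k = 5, so n − k + 1 = 9.
Given d = 9, check d ≤ 9: YES.
Slack = (n − k + 1) − d = 0.
The code is MDS (slack = 0).
Description: the claimed parameters are [13, 5, 9]_13; such a code would be MDS (meets Singleton bound).


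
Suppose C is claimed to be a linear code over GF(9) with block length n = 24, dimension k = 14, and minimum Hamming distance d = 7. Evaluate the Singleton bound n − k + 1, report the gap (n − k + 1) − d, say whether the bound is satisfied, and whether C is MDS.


Singleton RHS = n − k + 1 = 11, slack = 4, bound satisfied, not MDS.

Singleton bound: d ≤ n − k + 1.
Here n = 24, k = 14, so n − k + 1 = 11.
Given d = 7, check d ≤ 11: YES.
Slack = (n − k + 1) − d = 4.
The code is NOT MDS (slack = 4 > 0).
Description: the claimed parameters are [24, 14, 7]_9; such a code would be non-MDS.


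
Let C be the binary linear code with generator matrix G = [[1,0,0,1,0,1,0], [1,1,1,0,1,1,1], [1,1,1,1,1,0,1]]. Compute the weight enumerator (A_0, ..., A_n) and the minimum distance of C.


Weight distribution: A_0 = 1, A_1 = 1, A_2 = 1, A_3 = 1, A_5 = 2, A_6 = 2. Minimum distance d = 1.

Enumerate all 2^3 = 8 messages m ∈ F_2^3.
For each, compute codeword c = mG in F_2^7, then tally its weight.
  m = 000 → c = 0000000, weight = 0.
  m = 100 → c = 1001010, weight = 3.
  m = 010 → c = 1110111, weight = 6.
  m = 110 → c = 0111101, weight = 5.
  m = 001 → c = 1111101, weight = 6.
  m = 101 → c = 0110111, weight = 5.
  m = 011 → c = 0001010, weight = 2.
  m = 111 → c = 1000000, weight = 1.
Tally weights:
  weight 0: 1 codewords.
  weight 1: 1 codewords.
  weight 2: 1 codewords.
  weight 3: 1 codewords.
  weight 5: 2 codewords.
  weight 6: 2 codewords.
Minimum distance d = smallest w > 0 with A_w > 0 = 1.
Sanity: Σ A_w = 8 = 2^3 = 8 ✓.


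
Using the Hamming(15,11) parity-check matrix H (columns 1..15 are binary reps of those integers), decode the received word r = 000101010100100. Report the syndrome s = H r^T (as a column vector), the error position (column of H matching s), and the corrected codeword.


s = (1, 1, 0, 1)^T, error position = 13, corrected codeword c = 000101010100000

Compute s = H r^T mod 2 one row at a time:
  s_1 = 1 + 0 + 1 + 0 + 0 + 1 + 0 + 0 = 3 ≡ 1 (mod 2).
  s_2 = 1 + 0 + 1 + 0 + 0 + 1 + 0 + 0 = 3 ≡ 1 (mod 2).
  s_3 = 0 + 0 + 1 + 0 + 1 + 0 + 0 + 0 = 2 ≡ 0 (mod 2).
  s_4 = 0 + 0 + 0 + 0 + 0 + 0 + 1 + 0 = 1 ≡ 1 (mod 2).
s = (1, 1, 0, 1)^T — this equals column 13 of H (binary 1101), so error is at position 13.
Correct: flip bit 13 of r = 000101010100100 to get c = 000101010100000.


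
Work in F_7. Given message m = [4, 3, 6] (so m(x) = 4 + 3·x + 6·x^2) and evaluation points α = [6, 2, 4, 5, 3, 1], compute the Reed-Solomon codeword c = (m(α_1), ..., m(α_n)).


c = [0, 6, 0, 1, 4, 6]

Message polynomial: m(x) = 4 + 3·x + 6·x^2 (mod 7).
For each evaluation point α_i, compute m(α_i) mod 7:
  α_1 = 6: Horner steps 6 → 4 → 0, so m(6) = 0.
  α_2 = 2: Horner steps 6 → 1 → 6, so m(2) = 6.
  α_3 = 4: Horner steps 6 → 6 → 0, so m(4) = 0.
  α_4 = 5: Horner steps 6 → 5 → 1, so m(5) = 1.
  α_5 = 3: Horner steps 6 → 0 → 4, so m(3) = 4.
  α_6 = 1: Horner steps 6 → 2 → 6, so m(1) = 6.
Codeword c = [0, 6, 0, 1, 4, 6] ∈ F_7^6.


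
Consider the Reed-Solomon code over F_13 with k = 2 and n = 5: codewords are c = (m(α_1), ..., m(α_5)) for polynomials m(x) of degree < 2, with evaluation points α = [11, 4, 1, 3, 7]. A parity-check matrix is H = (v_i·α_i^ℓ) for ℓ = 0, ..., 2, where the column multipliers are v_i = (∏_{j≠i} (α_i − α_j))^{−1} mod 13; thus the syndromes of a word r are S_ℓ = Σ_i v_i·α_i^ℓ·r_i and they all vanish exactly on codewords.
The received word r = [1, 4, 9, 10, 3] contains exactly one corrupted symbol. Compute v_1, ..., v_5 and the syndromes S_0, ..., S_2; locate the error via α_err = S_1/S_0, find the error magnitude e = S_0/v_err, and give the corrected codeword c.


S = (11, 12, 6), error at position 5, error magnitude e = 4, c = [1, 4, 9, 10, 12].

Step 1: column multipliers v_i = (∏_{j≠i}(α_i − α_j))^{−1} mod 13.
  i = 1 (α = 11): (11−4)(11−1)(11−3)(11−7) = 7·10·8·4 = 2240 ≡ 4, so v_1 = 4^{−1} = 10 (mod 13).
  i = 2 (α = 4): (4−11)(4−1)(4−3)(4−7) = (−7)·3·1·(−3) = 63 ≡ 11, so v_2 = 11^{−1} = 6 (mod 13).
  i = 3 (α = 1): (1−11)(1−4)(1−3)(1−7) = (−10)·(−3)·(−2)·(−6) = 360 ≡ 9, so v_3 = 9^{−1} = 3 (mod 13).
  i = 4 (α = 3): (3−11)(3−4)(3−1)(3−7) = (−8)·(−1)·2·(−4) = −64 ≡ 1, so v_4 = 1^{−1} = 1 (mod 13).
  i = 5 (α = 7): (7−11)(7−4)(7−1)(7−3) = (−4)·3·6·4 = −288 ≡ 11, so v_5 = 11^{−1} = 6 (mod 13).
  v = [10, 6, 3, 1, 6].
Step 2: syndromes of r = [1, 4, 9, 10, 3] (all sums mod 13).
  S_0 = Σ v_i r_i = 10·1 + 6·4 + 3·9 + 1·10 + 6·3 = 89 ≡ 11.
  S_1 = Σ v_i α_i r_i = 10·11·1 + 6·4·4 + 3·1·9 + 1·3·10 + 6·7·3 = 389 ≡ 12.
  α_i^2 mod 13 = [4, 3, 1, 9, 10].
  S_2 = Σ v_i α_i^2 r_i = 10·4·1 + 6·3·4 + 3·1·9 + 1·9·10 + 6·10·3 = 409 ≡ 6.
  S = (11, 12, 6) ≠ 0, so r is not a codeword (an error is present).
Step 3: locate the error. For a single error e at position i, S_ℓ = v_i·e·α_i^ℓ, so α_err = S_1/S_0.
  S_0^{−1} = 11^{−1} = 6 (mod 13), so α_err = 12·6 = 72 ≡ 7 = α_5. Error position i = 5.
  Consistency check: S_2/S_1 = 6·12 = 72 ≡ 7 = α_err ✓ (single-error assumption holds).
Step 4: error magnitude e = S_0/v_5 = S_0·∏_{j≠5}(α_5 − α_j) = 11·11 = 121 ≡ 4 (mod 13).
Step 5: correct position 5: c_5 = r_5 − e = 3 − 4 ≡ 12 (mod 13). Hence c = [1, 4, 9, 10, 12].
  Check: interpolating c through the α_i gives m(x) = 2 + 7·x (degree < 2) with m(α_i) = c_i for every i, so c is indeed a codeword.


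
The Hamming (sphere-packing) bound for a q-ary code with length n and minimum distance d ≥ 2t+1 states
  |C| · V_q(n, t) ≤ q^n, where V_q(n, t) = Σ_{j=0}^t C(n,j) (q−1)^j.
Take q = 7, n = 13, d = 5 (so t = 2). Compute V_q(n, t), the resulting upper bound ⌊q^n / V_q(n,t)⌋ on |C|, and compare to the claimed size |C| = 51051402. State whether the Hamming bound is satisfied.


V_q(n, t) = 2887, q^n = 96889010407, Hamming bound = 33560446, |C| = 51051402 > bound (violated).

Step 1: Compute V_q(n, t) = Σ_{j=0}^2 C(n, j) (q−1)^j.
  j = 0: C(13,0)·(6)^0 = 1·1 = 1.
  j = 1: C(13,1)·(6)^1 = 13·6 = 78.
  j = 2: C(13,2)·(6)^2 = 78·36 = 2808.
  V_q(n, t) = 1 + 78 + 2808 = 2887.
Step 2: q^n = 7^13 = 96889010407.
Step 3: Hamming bound ⌊q^n / V_q(n,t)⌋ = ⌊96889010407/2887⌋ = 33560446.
Step 4: Compare |C| = 51051402 to 33560446: violated.
The claimed |C| lies above the Hamming bound, so no 7-ary code of length 13 with d ≥ 5 can have 51051402 codewords.


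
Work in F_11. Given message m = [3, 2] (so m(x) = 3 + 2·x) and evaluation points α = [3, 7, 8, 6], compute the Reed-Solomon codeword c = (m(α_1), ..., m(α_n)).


c = [9, 6, 8, 4]

Message polynomial: m(x) = 3 + 2·x (mod 11).
For each evaluation point α_i, compute m(α_i) mod 11:
  α_1 = 3: Horner steps 2 → 9, so m(3) = 9.
  α_2 = 7: Horner steps 2 → 6, so m(7) = 6.
  α_3 = 8: Horner steps 2 → 8, so m(8) = 8.
  α_4 = 6: Horner steps 2 → 4, so m(6) = 4.
Codeword c = [9, 6, 8, 4] ∈ F_11^4.


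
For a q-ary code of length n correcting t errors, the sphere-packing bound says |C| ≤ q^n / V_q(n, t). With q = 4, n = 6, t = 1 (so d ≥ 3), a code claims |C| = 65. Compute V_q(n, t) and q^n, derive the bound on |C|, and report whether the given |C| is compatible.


V_q(n, t) = 19, q^n = 4096, Hamming bound = 215, |C| = 65 ≤ bound (satisfied).

Step 1: Compute V_q(n, t) = Σ_{j=0}^1 C(n, j) (q−1)^j.
  j = 0: C(6,0)·(3)^0 = 1·1 = 1.
  j = 1: C(6,1)·(3)^1 = 6·3 = 18.
  V_q(n, t) = 1 + 18 = 19.
Step 2: q^n = 4^6 = 4096.
Step 3: Hamming bound ⌊q^n / V_q(n,t)⌋ = ⌊4096/19⌋ = 215.
Step 4: Compare |C| = 65 to 215: satisfied.
The claimed |C| lies below the Hamming bound.


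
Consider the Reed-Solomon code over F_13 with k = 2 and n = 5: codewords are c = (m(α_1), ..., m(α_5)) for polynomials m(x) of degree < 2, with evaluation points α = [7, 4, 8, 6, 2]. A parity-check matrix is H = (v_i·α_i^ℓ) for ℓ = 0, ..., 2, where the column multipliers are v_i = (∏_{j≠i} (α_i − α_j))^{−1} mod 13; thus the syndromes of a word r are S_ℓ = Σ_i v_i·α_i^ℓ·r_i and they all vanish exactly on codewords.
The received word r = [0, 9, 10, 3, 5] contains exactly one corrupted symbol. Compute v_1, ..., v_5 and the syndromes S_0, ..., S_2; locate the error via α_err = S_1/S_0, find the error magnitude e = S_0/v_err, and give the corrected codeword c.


S = (7, 1, 2), error at position 5, error magnitude e = 3, c = [0, 9, 10, 3, 2].

Step 1: column multipliers v_i = (∏_{j≠i}(α_i − α_j))^{−1} mod 13.
  i = 1 (α = 7): (7−4)(7−8)(7−6)(7−2) = 3·(−1)·1·5 = −15 ≡ 11, so v_1 = 11^{−1} = 6 (mod 13).
  i = 2 (α = 4): (4−7)(4−8)(4−6)(4−2) = (−3)·(−4)·(−2)·2 = −48 ≡ 4, so v_2 = 4^{−1} = 10 (mod 13).
  i = 3 (α = 8): (8−7)(8−4)(8−6)(8−2) = 1·4·2·6 = 48 ≡ 9, so v_3 = 9^{−1} = 3 (mod 13).
  i = 4 (α = 6): (6−7)(6−4)(6−8)(6−2) = (−1)·2·(−2)·4 = 16 ≡ 3, so v_4 = 3^{−1} = 9 (mod 13).
  i = 5 (α = 2): (2−7)(2−4)(2−8)(2−6) = (−5)·(−2)·(−6)·(−4) = 240 ≡ 6, so v_5 = 6^{−1} = 11 (mod 13).
  v = [6, 10, 3, 9, 11].
Step 2: syndromes of r = [0, 9, 10, 3, 5] (all sums mod 13).
  S_0 = Σ v_i r_i = 6·0 + 10·9 + 3·10 + 9·3 + 11·5 = 202 ≡ 7.
  S_1 = Σ v_i α_i r_i = 6·7·0 + 10·4·9 + 3·8·10 + 9·6·3 + 11·2·5 = 872 ≡ 1.
  α_i^2 mod 13 = [10, 3, 12, 10, 4].
  S_2 = Σ v_i α_i^2 r_i = 6·10·0 + 10·3·9 + 3·12·10 + 9·10·3 + 11·4·5 = 1120 ≡ 2.
  S = (7, 1, 2) ≠ 0, so r is not a codeword (an error is present).
Step 3: locate the error. For a single error e at position i, S_ℓ = v_i·e·α_i^ℓ, so α_err = S_1/S_0.
  S_0^{−1} = 7^{−1} = 2 (mod 13), so α_err = 1·2 = 2 ≡ 2 = α_5. Error position i = 5.
  Consistency check: S_2/S_1 = 2·1 = 2 ≡ 2 = α_err ✓ (single-error assumption holds).
Step 4: error magnitude e = S_0/v_5 = S_0·∏_{j≠5}(α_5 − α_j) = 7·6 = 42 ≡ 3 (mod 13).
Step 5: correct position 5: c_5 = r_5 − e = 5 − 3 ≡ 2 (mod 13). Hence c = [0, 9, 10, 3, 2].
  Check: interpolating c through the α_i gives m(x) = 8 + 10·x (degree < 2) with m(α_i) = c_i for every i, so c is indeed a codeword.


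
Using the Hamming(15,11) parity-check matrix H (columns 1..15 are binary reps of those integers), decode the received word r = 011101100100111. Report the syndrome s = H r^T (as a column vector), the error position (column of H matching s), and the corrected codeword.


s = (0, 0, 1, 0)^T, error position = 2, corrected codeword c = 001101100100111

Compute s = H r^T mod 2 one row at a time:
  s_1 = 0 + 0 + 1 + 0 + 0 + 1 + 1 + 1 = 4 ≡ 0 (mod 2).
  s_2 = 1 + 0 + 1 + 1 + 0 + 1 + 1 + 1 = 6 ≡ 0 (mod 2).
  s_3 = 1 + 1 + 1 + 1 + 1 + 0 + 1 + 1 = 7 ≡ 1 (mod 2).
  s_4 = 0 + 1 + 0 + 1 + 0 + 0 + 1 + 1 = 4 ≡ 0 (mod 2).
s = (0, 0, 1, 0)^T — this equals column 2 of H (binary 0010), so error is at position 2.
Correct: flip bit 2 of r = 011101100100111 to get c = 001101100100111.


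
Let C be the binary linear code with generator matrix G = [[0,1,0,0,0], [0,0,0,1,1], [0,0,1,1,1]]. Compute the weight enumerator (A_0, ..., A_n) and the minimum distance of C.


Weight distribution: A_0 = 1, A_1 = 2, A_2 = 2, A_3 = 2, A_4 = 1. Minimum distance d = 1.

Enumerate all 2^3 = 8 messages m ∈ F_2^3.
For each, compute codeword c = mG in F_2^5, then tally its weight.
  m = 000 → c = 00000, weight = 0.
  m = 100 → c = 01000, weight = 1.
  m = 010 → c = 00011, weight = 2.
  m = 110 → c = 01011, weight = 3.
  m = 001 → c = 00111, weight = 3.
  m = 101 → c = 01111, weight = 4.
  m = 011 → c = 00100, weight = 1.
  m = 111 → c = 01100, weight = 2.
Tally weights:
  weight 0: 1 codewords.
  weight 1: 2 codewords.
  weight 2: 2 codewords.
  weight 3: 2 codewords.
  weight 4: 1 codewords.
Minimum distance d = smallest w > 0 with A_w > 0 = 1.
Sanity: Σ A_w = 8 = 2^3 = 8 ✓.


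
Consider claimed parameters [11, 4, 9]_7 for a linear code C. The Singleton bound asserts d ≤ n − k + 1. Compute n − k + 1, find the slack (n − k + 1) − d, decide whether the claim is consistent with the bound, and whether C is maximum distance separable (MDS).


Singleton RHS = n − k + 1 = 8, slack = -1, bound violated (no such code; not MDS).

Singleton bound: d ≤ n − k + 1.
Here n = 11, k = 4, so n − k + 1 = 8.
Given d = 9, check d ≤ 8: NO.
Slack = (n − k + 1) − d = -1.
The slack is negative: d = 9 exceeds n − k + 1 = 8 by 1, so the Singleton bound is violated and no linear [11, 4, 9]_7 code can exist. In particular it is not MDS (MDS requires d = n − k + 1 exactly).
Description: the claimed parameters are [11, 4, 9]_7; such a code would be impossible (violates the Singleton bound).


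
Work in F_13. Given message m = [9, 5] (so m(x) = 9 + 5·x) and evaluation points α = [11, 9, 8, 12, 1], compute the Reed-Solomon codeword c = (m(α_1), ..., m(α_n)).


c = [12, 2, 10, 4, 1]

Message polynomial: m(x) = 9 + 5·x (mod 13).
For each evaluation point α_i, compute m(α_i) mod 13:
  α_1 = 11: Horner steps 5 → 12, so m(11) = 12.
  α_2 = 9: Horner steps 5 → 2, so m(9) = 2.
  α_3 = 8: Horner steps 5 → 10, so m(8) = 10.
  α_4 = 12: Horner steps 5 → 4, so m(12) = 4.
  α_5 = 1: Horner steps 5 → 1, so m(1) = 1.
Codeword c = [12, 2, 10, 4, 1] ∈ F_13^5.


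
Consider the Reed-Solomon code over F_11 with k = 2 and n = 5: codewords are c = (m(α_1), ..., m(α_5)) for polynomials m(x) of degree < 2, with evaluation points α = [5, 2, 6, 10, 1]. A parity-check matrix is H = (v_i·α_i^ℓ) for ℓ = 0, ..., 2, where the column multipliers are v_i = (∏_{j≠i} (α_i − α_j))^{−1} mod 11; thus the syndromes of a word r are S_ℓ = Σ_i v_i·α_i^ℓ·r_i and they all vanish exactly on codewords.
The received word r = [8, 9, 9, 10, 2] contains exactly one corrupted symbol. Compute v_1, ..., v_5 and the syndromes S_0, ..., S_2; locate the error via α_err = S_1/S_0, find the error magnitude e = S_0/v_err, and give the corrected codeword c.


S = (2, 1, 6), error at position 3, error magnitude e = 5, c = [8, 9, 4, 10, 2].

Step 1: column multipliers v_i = (∏_{j≠i}(α_i − α_j))^{−1} mod 11.
  i = 1 (α = 5): (5−2)(5−6)(5−10)(5−1) = 3·(−1)·(−5)·4 = 60 ≡ 5, so v_1 = 5^{−1} = 9 (mod 11).
  i = 2 (α = 2): (2−5)(2−6)(2−10)(2−1) = (−3)·(−4)·(−8)·1 = −96 ≡ 3, so v_2 = 3^{−1} = 4 (mod 11).
  i = 3 (α = 6): (6−5)(6−2)(6−10)(6−1) = 1·4·(−4)·5 = −80 ≡ 8, so v_3 = 8^{−1} = 7 (mod 11).
  i = 4 (α = 10): (10−5)(10−2)(10−6)(10−1) = 5·8·4·9 = 1440 ≡ 10, so v_4 = 10^{−1} = 10 (mod 11).
  i = 5 (α = 1): (1−5)(1−2)(1−6)(1−10) = (−4)·(−1)·(−5)·(−9) = 180 ≡ 4, so v_5 = 4^{−1} = 3 (mod 11).
  v = [9, 4, 7, 10, 3].
Step 2: syndromes of r = [8, 9, 9, 10, 2] (all sums mod 11).
  S_0 = Σ v_i r_i = 9·8 + 4·9 + 7·9 + 10·10 + 3·2 = 277 ≡ 2.
  S_1 = Σ v_i α_i r_i = 9·5·8 + 4·2·9 + 7·6·9 + 10·10·10 + 3·1·2 = 1816 ≡ 1.
  α_i^2 mod 11 = [3, 4, 3, 1, 1].
  S_2 = Σ v_i α_i^2 r_i = 9·3·8 + 4·4·9 + 7·3·9 + 10·1·10 + 3·1·2 = 655 ≡ 6.
  S = (2, 1, 6) ≠ 0, so r is not a codeword (an error is present).
Step 3: locate the error. For a single error e at position i, S_ℓ = v_i·e·α_i^ℓ, so α_err = S_1/S_0.
  S_0^{−1} = 2^{−1} = 6 (mod 11), so α_err = 1·6 = 6 ≡ 6 = α_3. Error position i = 3.
  Consistency check: S_2/S_1 = 6·1 = 6 ≡ 6 = α_err ✓ (single-error assumption holds).
Step 4: error magnitude e = S_0/v_3 = S_0·∏_{j≠3}(α_3 − α_j) = 2·8 = 16 ≡ 5 (mod 11).
Step 5: correct position 3: c_3 = r_3 − e = 9 − 5 ≡ 4 (mod 11). Hence c = [8, 9, 4, 10, 2].
  Check: interpolating c through the α_i gives m(x) = 6 + 7·x (degree < 2) with m(α_i) = c_i for every i, so c is indeed a codeword.
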